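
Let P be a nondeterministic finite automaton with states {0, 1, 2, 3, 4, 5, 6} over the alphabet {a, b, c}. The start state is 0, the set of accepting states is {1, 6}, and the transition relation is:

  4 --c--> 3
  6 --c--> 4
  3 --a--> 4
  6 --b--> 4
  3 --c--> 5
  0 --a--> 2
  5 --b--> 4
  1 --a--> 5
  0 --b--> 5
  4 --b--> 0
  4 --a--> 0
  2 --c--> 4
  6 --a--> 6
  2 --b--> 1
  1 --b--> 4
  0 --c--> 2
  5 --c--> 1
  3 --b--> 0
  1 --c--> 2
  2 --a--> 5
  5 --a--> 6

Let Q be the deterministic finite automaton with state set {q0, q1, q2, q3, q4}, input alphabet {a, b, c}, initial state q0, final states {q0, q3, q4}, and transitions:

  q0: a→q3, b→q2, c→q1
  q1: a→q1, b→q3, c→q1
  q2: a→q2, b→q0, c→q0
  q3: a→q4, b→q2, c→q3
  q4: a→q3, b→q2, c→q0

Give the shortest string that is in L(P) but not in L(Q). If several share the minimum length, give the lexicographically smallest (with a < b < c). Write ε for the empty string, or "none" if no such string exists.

The string ab is accepted by P but not by Q.
No shorter string lies in the difference, and ab is the lexicographically first length-2 string in L(P) \ L(Q).

ab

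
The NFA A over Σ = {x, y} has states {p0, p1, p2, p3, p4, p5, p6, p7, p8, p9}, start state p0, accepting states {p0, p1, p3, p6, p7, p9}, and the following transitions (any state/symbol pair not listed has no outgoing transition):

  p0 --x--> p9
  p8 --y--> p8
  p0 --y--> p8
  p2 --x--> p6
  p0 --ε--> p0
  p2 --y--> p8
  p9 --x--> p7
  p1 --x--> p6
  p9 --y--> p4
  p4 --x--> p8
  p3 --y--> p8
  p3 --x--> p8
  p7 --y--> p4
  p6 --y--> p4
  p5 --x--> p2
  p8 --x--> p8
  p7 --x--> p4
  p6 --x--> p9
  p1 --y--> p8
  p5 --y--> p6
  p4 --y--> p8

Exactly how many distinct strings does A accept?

3

The useful subgraph on states {p0, p7, p9} is acyclic, so L(A) is finite; the longest accepting path visits 3 useful states, giving maximum string length 2.
Counting accepting paths from p0 by length: 1 of length 0, 1 of length 1, 1 of length 2. Total 3.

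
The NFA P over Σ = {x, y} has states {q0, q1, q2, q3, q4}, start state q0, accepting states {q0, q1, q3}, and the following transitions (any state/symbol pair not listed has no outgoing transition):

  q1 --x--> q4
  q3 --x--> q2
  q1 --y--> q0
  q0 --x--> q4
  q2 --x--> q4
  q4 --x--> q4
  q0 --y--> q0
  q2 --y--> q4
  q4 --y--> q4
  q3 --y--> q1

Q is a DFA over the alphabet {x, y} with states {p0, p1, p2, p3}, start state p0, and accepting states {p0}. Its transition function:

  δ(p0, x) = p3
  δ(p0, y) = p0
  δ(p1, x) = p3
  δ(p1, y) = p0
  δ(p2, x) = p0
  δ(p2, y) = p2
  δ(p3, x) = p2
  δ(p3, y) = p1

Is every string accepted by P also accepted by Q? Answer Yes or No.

Exploring the product automaton P × Q from the start pair (q0, p0), following both machines on each input symbol, reaches 5 state pairs: (q0, p0), (q4, p3), (q4, p2), (q4, p1), (q4, p0).
P accepts in {q0, q1, q3} and Q accepts in {p0}. The reachable pairs whose P-component is accepting are (q0, p0); in each of them the Q-component is accepting too, so the product for L(P) \ L(Q) (P-component accepting, Q-component rejecting) has no reachable accepting pair and the difference is empty.
Hence every string in L(P) is also in L(Q).

Yes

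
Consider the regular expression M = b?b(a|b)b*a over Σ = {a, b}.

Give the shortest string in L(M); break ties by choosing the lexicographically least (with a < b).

baa

By inspection of the expression, no string of length less than 3 matches, and baa is the lexicographically first match of length 3.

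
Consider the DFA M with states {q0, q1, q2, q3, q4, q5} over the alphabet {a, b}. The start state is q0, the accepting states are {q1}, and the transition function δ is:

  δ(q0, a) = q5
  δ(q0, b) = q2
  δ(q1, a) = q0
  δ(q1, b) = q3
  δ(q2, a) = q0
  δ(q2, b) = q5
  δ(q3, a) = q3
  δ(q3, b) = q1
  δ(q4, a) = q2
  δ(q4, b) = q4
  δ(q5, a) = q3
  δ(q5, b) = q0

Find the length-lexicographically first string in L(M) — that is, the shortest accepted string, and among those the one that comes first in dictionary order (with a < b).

aab

A breadth-first search from q0 reaches an accepting state first via the path q0 → q5 → q3 → q1 on input aab.
No string of length < 3 is accepted (BFS exhausts all shorter strings without reaching an accepting state), and aab is the lexicographically least accepting string of length 3.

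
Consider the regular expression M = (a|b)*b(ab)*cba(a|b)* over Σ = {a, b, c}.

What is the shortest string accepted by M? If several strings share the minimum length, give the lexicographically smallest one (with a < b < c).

By inspection of the expression, no string of length less than 4 matches, and bcba is the lexicographically first match of length 4.

bcba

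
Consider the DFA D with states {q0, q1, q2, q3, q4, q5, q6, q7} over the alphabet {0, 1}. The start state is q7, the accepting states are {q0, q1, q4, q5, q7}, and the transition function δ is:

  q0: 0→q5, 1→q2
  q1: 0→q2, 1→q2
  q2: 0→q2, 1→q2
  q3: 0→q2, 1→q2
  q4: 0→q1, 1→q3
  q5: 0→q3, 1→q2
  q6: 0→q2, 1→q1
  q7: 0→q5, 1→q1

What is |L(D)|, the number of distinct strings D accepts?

3

The useful subgraph on states {q1, q5, q7} is acyclic, so L(D) is finite; the longest accepting path visits 2 useful states, giving maximum string length 1.
Counting accepting paths from q7 by length: 1 of length 0, 2 of length 1. Total 3.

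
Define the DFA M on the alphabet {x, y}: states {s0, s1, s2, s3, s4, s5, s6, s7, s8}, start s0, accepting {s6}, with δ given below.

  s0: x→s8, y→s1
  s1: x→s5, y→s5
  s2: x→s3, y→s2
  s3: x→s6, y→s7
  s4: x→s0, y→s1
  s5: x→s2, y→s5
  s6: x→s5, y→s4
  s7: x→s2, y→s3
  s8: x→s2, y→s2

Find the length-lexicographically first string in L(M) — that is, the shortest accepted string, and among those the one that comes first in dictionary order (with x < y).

xxxx

A breadth-first search from s0 reaches an accepting state first via the path s0 → s8 → s2 → s3 → s6 on input xxxx.
No string of length < 4 is accepted (BFS exhausts all shorter strings without reaching an accepting state), and xxxx is the lexicographically least accepting string of length 4.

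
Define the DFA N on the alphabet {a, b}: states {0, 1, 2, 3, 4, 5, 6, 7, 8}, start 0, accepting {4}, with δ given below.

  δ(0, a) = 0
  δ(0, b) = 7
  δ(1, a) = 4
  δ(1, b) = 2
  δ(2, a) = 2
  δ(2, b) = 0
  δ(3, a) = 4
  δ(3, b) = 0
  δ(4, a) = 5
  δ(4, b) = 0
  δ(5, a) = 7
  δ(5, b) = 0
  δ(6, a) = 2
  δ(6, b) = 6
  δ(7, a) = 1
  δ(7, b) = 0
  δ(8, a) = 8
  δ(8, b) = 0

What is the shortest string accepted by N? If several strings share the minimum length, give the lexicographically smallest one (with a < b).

baa

A breadth-first search from 0 reaches an accepting state first via the path 0 → 7 → 1 → 4 on input baa.
No string of length < 3 is accepted (BFS exhausts all shorter strings without reaching an accepting state), and baa is the lexicographically least accepting string of length 3.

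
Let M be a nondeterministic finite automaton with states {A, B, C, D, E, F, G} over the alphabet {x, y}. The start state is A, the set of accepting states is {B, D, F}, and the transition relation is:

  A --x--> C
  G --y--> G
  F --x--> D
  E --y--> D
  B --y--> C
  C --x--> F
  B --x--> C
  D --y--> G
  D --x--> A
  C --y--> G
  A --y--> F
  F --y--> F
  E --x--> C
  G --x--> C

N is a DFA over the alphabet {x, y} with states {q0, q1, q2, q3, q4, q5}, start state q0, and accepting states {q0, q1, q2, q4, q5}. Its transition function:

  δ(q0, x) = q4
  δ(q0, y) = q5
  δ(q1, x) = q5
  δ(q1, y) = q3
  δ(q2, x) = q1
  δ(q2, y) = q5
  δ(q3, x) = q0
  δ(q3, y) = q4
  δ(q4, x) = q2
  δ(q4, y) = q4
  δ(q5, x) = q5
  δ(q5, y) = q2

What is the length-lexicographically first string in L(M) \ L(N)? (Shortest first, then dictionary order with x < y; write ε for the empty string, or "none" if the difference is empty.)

xyxxy

The string xyxxy is accepted by M but not by N.
No shorter string lies in the difference, and xyxxy is the lexicographically first length-5 string in L(M) \ L(N).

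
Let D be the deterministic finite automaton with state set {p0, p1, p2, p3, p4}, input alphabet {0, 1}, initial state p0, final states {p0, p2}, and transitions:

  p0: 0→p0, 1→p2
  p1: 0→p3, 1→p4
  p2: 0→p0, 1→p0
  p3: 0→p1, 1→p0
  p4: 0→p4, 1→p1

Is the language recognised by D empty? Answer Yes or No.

No

The empty string ε is accepted: the run p0 ends in the accepting state p0.
Since at least one string is accepted, L(D) is not empty.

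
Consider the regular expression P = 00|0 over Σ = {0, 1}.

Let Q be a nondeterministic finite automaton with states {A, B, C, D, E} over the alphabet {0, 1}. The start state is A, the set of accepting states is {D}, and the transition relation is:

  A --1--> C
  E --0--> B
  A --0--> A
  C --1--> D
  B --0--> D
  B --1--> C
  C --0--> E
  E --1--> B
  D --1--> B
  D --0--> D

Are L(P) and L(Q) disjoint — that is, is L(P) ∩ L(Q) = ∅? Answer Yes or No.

Yes

Converting the expression P to a DFA (subset construction, then merging equivalent states) gives the minimal DFA with states {p0, p1, p2, p3}, start state p0, accepting states {p1, p3} and transitions p0: 0→p1, 1→p2; p1: 0→p3, 1→p2; p2: 0→p2, 1→p2; p3: 0→p2, 1→p2.
Exploring the product automaton P × Q from the start pair (p0, A), following both machines on each input symbol, reaches 8 state pairs: (p0, A), (p1, A), (p2, C), (p3, A), (p2, E), (p2, D), (p2, A), (p2, B).
P accepts in {p1, p3} and Q accepts in {D}; no reachable pair has both components accepting, so no string drives both machines to acceptance simultaneously and L(P) ∩ L(Q) = ∅.
So no string is accepted by both, and the intersection is empty.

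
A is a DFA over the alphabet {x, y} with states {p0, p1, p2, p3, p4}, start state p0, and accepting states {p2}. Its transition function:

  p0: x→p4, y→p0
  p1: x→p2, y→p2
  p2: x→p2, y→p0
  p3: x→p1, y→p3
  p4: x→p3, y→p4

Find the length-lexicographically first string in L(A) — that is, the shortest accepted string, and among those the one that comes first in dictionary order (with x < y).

A breadth-first search from p0 reaches an accepting state first via the path p0 → p4 → p3 → p1 → p2 on input xxxx.
No string of length < 4 is accepted (BFS exhausts all shorter strings without reaching an accepting state), and xxxx is the lexicographically least accepting string of length 4.

xxxx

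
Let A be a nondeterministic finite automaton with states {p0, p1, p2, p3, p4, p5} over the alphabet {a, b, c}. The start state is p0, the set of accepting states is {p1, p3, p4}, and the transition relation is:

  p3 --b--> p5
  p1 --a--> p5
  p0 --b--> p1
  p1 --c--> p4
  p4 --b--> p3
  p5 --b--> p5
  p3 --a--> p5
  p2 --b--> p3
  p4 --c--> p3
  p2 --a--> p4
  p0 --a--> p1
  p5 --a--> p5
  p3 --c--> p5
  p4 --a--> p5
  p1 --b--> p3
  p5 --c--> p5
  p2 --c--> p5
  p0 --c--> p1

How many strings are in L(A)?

15

The useful subgraph on states {p0, p1, p3, p4} is acyclic, so L(A) is finite; the longest accepting path visits 4 useful states, giving maximum string length 3.
Counting accepting paths from p0 by length: 3 of length 1, 6 of length 2, 6 of length 3. Total 15.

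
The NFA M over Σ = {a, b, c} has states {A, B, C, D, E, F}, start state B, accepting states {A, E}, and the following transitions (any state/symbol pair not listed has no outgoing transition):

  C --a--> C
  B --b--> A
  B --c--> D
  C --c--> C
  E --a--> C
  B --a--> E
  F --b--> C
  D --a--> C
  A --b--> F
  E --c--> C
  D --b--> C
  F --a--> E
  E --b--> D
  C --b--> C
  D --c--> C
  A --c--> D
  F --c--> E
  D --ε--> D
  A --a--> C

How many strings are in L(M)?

4

The useful subgraph on states {A, B, E, F} is acyclic, so L(M) is finite; the longest accepting path visits 4 useful states, giving maximum string length 3.
Counting accepting paths from B by length: 2 of length 1, 2 of length 3. Total 4.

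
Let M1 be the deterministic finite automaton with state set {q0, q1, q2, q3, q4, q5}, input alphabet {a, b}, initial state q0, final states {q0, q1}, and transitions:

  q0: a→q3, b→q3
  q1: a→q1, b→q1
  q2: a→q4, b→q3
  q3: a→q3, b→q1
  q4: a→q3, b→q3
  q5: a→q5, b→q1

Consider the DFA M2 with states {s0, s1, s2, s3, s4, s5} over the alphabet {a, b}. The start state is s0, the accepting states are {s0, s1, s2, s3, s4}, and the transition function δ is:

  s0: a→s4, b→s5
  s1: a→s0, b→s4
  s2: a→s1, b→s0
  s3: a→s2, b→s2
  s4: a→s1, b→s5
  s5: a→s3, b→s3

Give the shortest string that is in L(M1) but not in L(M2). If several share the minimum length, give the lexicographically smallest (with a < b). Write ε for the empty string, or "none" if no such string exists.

The string ab is accepted by M1 but not by M2.
No shorter string lies in the difference, and ab is the lexicographically first length-2 string in L(M1) \ L(M2).

ab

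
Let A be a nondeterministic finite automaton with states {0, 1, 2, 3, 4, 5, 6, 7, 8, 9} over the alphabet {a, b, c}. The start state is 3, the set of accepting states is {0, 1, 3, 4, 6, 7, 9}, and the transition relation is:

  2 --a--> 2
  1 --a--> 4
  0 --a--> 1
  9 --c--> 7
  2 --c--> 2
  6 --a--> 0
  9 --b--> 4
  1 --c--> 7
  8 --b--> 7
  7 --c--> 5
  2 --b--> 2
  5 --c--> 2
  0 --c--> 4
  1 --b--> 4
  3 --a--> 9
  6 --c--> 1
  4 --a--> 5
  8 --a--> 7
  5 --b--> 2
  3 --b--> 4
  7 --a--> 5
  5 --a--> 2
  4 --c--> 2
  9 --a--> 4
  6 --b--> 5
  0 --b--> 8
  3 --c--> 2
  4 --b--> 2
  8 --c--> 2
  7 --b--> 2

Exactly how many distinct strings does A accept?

The useful subgraph on states {3, 4, 7, 9} is acyclic, so L(A) is finite; the longest accepting path visits 3 useful states, giving maximum string length 2.
Counting accepting paths from 3 by length: 1 of length 0, 2 of length 1, 3 of length 2. Total 6.

6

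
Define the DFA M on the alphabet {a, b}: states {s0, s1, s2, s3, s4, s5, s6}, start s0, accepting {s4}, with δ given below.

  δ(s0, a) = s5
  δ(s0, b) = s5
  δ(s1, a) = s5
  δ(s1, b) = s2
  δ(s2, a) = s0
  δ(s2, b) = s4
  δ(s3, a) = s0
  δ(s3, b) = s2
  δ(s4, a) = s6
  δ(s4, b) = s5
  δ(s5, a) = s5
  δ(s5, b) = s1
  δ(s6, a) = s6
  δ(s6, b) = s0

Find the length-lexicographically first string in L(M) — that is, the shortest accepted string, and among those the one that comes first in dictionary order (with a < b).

A breadth-first search from s0 reaches an accepting state first via the path s0 → s5 → s1 → s2 → s4 on input abbb.
No string of length < 4 is accepted (BFS exhausts all shorter strings without reaching an accepting state), and abbb is the lexicographically least accepting string of length 4.

abbb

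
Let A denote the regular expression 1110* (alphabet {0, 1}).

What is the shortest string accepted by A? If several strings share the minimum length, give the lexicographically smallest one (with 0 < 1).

111

By inspection of the expression, no string of length less than 3 matches, and 111 is the lexicographically first match of length 3.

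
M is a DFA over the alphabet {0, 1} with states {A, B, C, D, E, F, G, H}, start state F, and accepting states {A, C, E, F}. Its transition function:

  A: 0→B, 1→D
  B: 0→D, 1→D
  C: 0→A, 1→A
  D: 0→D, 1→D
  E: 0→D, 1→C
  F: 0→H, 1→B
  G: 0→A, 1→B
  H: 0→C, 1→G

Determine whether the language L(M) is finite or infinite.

finite

The useful states (reachable from F and able to reach an accepting state) are {A, C, F, G, H}.
Restricted to these states the transition graph has no cycle, so every accepting path has bounded length and L is finite.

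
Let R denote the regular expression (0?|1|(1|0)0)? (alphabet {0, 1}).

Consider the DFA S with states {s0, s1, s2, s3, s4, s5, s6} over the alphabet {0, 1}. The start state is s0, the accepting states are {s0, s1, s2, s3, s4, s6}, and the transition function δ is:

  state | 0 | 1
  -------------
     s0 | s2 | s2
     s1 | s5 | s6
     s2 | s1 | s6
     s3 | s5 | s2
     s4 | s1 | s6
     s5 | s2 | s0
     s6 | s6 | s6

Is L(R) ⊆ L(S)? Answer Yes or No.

Converting the expression R to a DFA (subset construction, then merging equivalent states) gives the minimal DFA with states {r0, r1, r2, r3}, start state r0, accepting states {r0, r1, r2} and transitions r0: 0→r1, 1→r1; r1: 0→r2, 1→r3; r2: 0→r3, 1→r3; r3: 0→r3, 1→r3.
Exploring the product automaton R × S from the start pair (r0, s0), following both machines on each input symbol, reaches 8 state pairs: (r0, s0), (r1, s2), (r2, s1), (r3, s6), (r3, s5), (r3, s2), (r3, s0), (r3, s1).
R accepts in {r0, r1, r2} and S accepts in {s0, s1, s2, s3, s4, s6}. The reachable pairs whose R-component is accepting are (r0, s0), (r1, s2), (r2, s1); in each of them the S-component is accepting too, so the product for L(R) \ L(S) (R-component accepting, S-component rejecting) has no reachable accepting pair and the difference is empty.
Hence every string in L(R) is also in L(S).

Yes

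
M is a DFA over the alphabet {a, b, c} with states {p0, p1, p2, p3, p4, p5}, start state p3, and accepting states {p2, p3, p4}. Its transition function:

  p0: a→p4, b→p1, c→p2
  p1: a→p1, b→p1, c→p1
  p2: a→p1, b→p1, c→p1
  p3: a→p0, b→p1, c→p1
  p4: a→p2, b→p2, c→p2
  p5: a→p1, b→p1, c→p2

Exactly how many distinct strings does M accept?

6

The useful subgraph on states {p0, p2, p3, p4} is acyclic, so L(M) is finite; the longest accepting path visits 4 useful states, giving maximum string length 3.
Counting accepting paths from p3 by length: 1 of length 0, 2 of length 2, 3 of length 3. Total 6.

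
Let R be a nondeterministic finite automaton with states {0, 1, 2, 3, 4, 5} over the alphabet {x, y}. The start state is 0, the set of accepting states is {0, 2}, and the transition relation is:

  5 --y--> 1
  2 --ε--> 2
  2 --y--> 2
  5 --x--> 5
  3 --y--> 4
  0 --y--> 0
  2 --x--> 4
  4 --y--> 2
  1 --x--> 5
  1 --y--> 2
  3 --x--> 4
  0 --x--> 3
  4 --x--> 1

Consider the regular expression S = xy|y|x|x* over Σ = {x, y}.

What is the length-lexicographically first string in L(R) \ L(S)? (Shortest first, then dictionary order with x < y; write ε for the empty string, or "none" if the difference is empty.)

The string yy is accepted by R but not by S.
No shorter string lies in the difference, and yy is the lexicographically first length-2 string in L(R) \ L(S).

yy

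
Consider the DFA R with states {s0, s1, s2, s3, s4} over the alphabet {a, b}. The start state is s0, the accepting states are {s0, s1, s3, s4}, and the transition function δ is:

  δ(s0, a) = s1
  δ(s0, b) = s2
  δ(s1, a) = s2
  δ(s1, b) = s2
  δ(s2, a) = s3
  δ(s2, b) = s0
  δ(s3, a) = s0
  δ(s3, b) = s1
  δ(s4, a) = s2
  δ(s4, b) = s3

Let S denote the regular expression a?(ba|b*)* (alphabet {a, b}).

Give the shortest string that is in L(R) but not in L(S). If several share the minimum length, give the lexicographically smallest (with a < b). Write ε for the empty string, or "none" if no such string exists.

The string aaa is accepted by R but not by S.
No shorter string lies in the difference, and aaa is the lexicographically first length-3 string in L(R) \ L(S).

aaa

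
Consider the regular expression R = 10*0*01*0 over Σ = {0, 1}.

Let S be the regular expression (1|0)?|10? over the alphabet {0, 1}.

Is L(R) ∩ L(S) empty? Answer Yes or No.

Converting the expression R to a DFA (subset construction, then merging equivalent states) gives the minimal DFA with states {r0, r1, r2, r3, r4, r5, r6}, start state r0, accepting states {r4, r6} and transitions r0: 0→r1, 1→r2; r1: 0→r1, 1→r1; r2: 0→r3, 1→r1; r3: 0→r4, 1→r5; r4: 0→r4, 1→r5; r5: 0→r6, 1→r5; r6: 0→r1, 1→r1.
Converting the expression S to a DFA (subset construction, then merging equivalent states) gives the minimal DFA with states {s0, s1, s2, s3}, start state s0, accepting states {s0, s1, s2} and transitions s0: 0→s1, 1→s2; s1: 0→s3, 1→s3; s2: 0→s1, 1→s3; s3: 0→s3, 1→s3.
Exploring the product automaton R × S from the start pair (r0, s0), following both machines on each input symbol, reaches 8 state pairs: (r0, s0), (r1, s1), (r2, s2), (r1, s3), (r3, s1), (r4, s3), (r5, s3), (r6, s3).
R accepts in {r4, r6} and S accepts in {s0, s1, s2}; no reachable pair has both components accepting, so no string drives both machines to acceptance simultaneously and L(R) ∩ L(S) = ∅.
So no string is accepted by both, and the intersection is empty.

Yes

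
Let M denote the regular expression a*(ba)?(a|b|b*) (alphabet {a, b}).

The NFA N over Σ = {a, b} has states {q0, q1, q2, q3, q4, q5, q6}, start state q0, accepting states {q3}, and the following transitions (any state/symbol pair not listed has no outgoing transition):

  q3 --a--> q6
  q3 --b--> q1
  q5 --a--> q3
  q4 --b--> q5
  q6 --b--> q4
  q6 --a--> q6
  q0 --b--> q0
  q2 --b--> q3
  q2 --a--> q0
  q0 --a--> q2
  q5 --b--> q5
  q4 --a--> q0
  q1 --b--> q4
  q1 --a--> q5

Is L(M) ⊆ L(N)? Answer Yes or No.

The empty string ε is in L(M) but not in L(N).
So L(M) ⊄ L(N).

No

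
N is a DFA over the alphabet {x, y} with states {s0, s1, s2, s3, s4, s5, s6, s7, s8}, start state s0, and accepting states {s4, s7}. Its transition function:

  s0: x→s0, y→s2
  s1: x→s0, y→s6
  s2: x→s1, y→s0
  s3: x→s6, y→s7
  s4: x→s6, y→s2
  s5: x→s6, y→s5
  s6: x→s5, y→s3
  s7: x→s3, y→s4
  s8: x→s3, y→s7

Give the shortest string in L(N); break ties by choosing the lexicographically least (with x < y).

A breadth-first search from s0 reaches an accepting state first via the path s0 → s2 → s1 → s6 → s3 → s7 on input yxyyy.
No string of length < 5 is accepted (BFS exhausts all shorter strings without reaching an accepting state), and yxyyy is the lexicographically least accepting string of length 5.

yxyyy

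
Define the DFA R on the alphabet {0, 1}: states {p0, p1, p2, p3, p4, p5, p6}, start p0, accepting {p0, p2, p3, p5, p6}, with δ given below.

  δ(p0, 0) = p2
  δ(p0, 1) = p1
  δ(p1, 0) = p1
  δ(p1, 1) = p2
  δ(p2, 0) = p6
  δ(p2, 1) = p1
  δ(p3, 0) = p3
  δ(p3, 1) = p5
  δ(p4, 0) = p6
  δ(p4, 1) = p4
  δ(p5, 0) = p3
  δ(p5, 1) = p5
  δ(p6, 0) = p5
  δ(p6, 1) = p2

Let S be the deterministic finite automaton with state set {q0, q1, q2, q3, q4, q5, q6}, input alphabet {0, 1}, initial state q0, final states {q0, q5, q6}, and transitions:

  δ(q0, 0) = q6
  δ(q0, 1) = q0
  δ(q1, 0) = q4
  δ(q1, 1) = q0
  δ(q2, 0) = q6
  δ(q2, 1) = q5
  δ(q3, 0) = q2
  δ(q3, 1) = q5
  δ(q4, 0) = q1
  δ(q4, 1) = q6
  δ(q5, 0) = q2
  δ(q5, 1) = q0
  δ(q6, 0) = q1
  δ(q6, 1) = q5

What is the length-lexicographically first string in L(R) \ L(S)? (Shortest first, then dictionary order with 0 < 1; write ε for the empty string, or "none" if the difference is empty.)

The string 00 is accepted by R but not by S.
No shorter string lies in the difference, and 00 is the lexicographically first length-2 string in L(R) \ L(S).

00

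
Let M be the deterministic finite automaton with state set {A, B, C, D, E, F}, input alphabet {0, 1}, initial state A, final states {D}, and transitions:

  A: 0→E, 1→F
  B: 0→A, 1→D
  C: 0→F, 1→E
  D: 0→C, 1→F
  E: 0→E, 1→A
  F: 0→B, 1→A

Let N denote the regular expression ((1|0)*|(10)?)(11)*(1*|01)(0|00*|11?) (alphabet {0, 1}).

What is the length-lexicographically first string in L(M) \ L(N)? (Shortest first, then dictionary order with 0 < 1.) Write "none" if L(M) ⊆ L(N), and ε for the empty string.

Converting the expression N to a DFA (subset construction, then merging equivalent states) gives the minimal DFA with states {n0, n1}, start state n0, accepting states {n1} and transitions n0: 0→n1, 1→n1; n1: 0→n1, 1→n1.
Exploring the product automaton M × N from the start pair (A, n0), following both machines on each input symbol, reaches 7 state pairs: (A, n0), (E, n1), (F, n1), (A, n1), (B, n1), (D, n1), (C, n1).
M accepts in {D} and N accepts in {n1}. The reachable pairs whose M-component is accepting are (D, n1); in each of them the N-component is accepting too, so the product for L(M) \ L(N) (M-component accepting, N-component rejecting) has no reachable accepting pair and the difference is empty.
So every string accepted by M is also accepted by N: L(M) \ L(N) = ∅ and there is no such string.

none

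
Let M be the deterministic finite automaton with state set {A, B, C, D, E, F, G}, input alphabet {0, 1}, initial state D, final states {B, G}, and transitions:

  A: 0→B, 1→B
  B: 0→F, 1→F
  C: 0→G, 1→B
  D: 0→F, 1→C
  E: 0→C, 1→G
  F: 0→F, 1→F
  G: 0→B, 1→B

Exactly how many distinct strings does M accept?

4

The useful subgraph on states {B, C, D, G} is acyclic, so L(M) is finite; the longest accepting path visits 4 useful states, giving maximum string length 3.
Counting accepting paths from D by length: 2 of length 2, 2 of length 3. Total 4.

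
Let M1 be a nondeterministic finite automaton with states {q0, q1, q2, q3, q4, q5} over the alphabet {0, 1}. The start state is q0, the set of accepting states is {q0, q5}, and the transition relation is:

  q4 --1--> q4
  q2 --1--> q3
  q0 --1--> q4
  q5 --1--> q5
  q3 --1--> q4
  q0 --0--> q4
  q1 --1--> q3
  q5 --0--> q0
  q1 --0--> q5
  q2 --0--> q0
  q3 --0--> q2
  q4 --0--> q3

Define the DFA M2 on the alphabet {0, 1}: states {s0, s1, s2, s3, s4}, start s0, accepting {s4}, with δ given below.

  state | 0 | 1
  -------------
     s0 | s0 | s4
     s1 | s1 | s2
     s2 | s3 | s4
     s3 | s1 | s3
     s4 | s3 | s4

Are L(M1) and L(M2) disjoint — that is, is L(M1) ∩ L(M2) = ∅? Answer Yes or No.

Exploring the product automaton M1 × M2 from the start pair (q0, s0), following both machines on each input symbol, reaches 15 state pairs: (q0, s0), (q4, s0), (q4, s4), (q3, s0), (q3, s3), (q2, s0), (q2, s1), (q4, s3), (q3, s4), (q0, s1), (q3, s2), (q3, s1), (q2, s3), (q4, s1), (q4, s2).
M1 accepts in {q0, q5} and M2 accepts in {s4}; no reachable pair has both components accepting, so no string drives both machines to acceptance simultaneously and L(M1) ∩ L(M2) = ∅.
So no string is accepted by both, and the intersection is empty.

Yes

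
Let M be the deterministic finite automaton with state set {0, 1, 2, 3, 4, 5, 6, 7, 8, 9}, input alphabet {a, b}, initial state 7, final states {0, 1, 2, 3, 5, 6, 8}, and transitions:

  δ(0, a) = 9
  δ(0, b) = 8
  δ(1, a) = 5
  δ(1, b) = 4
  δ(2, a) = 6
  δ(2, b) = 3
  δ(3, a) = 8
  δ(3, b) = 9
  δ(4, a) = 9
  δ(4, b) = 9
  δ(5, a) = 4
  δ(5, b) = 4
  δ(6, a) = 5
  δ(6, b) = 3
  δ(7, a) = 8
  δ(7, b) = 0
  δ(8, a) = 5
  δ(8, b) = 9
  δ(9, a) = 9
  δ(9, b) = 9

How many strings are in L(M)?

The useful subgraph on states {0, 5, 7, 8} is acyclic, so L(M) is finite; the longest accepting path visits 4 useful states, giving maximum string length 3.
Counting accepting paths from 7 by length: 2 of length 1, 2 of length 2, 1 of length 3. Total 5.

5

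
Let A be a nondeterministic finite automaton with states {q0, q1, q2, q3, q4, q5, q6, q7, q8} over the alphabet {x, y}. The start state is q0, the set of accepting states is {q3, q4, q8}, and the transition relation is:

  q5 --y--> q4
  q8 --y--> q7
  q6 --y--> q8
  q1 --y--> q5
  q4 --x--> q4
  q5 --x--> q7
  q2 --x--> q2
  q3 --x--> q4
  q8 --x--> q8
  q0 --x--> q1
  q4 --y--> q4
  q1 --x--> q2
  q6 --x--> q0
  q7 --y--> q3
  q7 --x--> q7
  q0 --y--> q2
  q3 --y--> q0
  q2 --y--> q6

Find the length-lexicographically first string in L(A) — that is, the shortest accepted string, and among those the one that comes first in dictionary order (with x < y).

xyy

A breadth-first search from q0 reaches an accepting state first via the path q0 → q1 → q5 → q4 on input xyy.
No string of length < 3 is accepted (BFS exhausts all shorter strings without reaching an accepting state), and xyy is the lexicographically least accepting string of length 3.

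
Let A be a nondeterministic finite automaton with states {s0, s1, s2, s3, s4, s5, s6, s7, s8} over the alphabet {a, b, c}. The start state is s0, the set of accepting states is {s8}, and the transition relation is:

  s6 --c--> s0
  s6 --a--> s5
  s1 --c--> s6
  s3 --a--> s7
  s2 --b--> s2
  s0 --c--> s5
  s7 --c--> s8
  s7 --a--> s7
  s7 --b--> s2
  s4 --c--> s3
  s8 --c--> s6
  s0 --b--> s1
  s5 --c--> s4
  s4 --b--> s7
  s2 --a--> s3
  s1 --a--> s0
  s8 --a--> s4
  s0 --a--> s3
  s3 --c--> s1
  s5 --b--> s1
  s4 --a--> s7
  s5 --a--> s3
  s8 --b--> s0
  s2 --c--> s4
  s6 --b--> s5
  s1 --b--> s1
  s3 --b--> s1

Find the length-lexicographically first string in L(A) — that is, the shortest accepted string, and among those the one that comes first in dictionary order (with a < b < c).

A breadth-first search from s0 reaches an accepting state first via the path s0 → s3 → s7 → s8 on input aac.
No string of length < 3 is accepted (BFS exhausts all shorter strings without reaching an accepting state), and aac is the lexicographically least accepting string of length 3.

aac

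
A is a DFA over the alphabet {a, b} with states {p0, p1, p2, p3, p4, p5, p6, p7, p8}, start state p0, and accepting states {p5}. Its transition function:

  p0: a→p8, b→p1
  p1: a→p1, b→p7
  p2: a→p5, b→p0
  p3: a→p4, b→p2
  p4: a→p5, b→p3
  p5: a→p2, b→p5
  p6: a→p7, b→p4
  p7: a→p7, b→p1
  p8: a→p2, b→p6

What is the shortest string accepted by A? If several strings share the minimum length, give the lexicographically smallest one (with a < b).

aaa

A breadth-first search from p0 reaches an accepting state first via the path p0 → p8 → p2 → p5 on input aaa.
No string of length < 3 is accepted (BFS exhausts all shorter strings without reaching an accepting state), and aaa is the lexicographically least accepting string of length 3.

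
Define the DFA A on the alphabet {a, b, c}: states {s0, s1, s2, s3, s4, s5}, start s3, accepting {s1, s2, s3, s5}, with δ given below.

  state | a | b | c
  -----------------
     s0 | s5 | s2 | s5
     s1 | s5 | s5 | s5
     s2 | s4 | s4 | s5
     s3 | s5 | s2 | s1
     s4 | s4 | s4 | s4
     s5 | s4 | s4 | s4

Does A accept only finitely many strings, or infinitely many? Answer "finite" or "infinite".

The useful states (reachable from s3 and able to reach an accepting state) are {s1, s2, s3, s5}.
Restricted to these states the transition graph has no cycle, so every accepting path has bounded length and L is finite.

finite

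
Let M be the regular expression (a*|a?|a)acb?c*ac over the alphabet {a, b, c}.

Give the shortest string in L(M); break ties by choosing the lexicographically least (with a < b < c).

By inspection of the expression, no string of length less than 4 matches, and acac is the lexicographically first match of length 4.

acac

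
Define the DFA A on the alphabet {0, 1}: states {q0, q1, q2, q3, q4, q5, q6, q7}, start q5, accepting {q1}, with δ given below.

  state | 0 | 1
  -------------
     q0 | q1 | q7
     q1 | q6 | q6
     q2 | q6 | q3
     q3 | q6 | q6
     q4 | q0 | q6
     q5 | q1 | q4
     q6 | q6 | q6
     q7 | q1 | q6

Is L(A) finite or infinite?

finite

The useful states (reachable from q5 and able to reach an accepting state) are {q0, q1, q4, q5, q7}.
Restricted to these states the transition graph has no cycle, so every accepting path has bounded length and L is finite.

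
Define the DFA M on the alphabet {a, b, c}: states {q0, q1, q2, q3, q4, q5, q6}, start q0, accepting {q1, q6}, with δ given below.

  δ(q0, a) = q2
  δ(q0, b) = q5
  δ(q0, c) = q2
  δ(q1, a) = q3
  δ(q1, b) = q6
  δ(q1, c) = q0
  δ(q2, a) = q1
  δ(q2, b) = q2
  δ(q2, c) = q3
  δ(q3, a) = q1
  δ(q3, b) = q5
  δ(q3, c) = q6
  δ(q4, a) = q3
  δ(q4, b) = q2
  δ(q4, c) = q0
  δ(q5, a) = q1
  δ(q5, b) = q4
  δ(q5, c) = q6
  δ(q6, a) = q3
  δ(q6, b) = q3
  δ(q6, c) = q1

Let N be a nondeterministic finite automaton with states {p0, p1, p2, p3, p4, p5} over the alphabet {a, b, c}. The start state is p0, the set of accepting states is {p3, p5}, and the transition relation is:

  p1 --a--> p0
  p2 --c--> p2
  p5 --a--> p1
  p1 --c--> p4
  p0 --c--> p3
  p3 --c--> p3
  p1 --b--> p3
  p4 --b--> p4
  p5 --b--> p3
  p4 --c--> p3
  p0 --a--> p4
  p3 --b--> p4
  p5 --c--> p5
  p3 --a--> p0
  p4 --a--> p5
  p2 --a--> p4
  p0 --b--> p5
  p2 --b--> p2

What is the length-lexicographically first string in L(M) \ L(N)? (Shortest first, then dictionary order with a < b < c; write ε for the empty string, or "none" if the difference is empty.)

The string ba is accepted by M but not by N.
No shorter string lies in the difference, and ba is the lexicographically first length-2 string in L(M) \ L(N).

ba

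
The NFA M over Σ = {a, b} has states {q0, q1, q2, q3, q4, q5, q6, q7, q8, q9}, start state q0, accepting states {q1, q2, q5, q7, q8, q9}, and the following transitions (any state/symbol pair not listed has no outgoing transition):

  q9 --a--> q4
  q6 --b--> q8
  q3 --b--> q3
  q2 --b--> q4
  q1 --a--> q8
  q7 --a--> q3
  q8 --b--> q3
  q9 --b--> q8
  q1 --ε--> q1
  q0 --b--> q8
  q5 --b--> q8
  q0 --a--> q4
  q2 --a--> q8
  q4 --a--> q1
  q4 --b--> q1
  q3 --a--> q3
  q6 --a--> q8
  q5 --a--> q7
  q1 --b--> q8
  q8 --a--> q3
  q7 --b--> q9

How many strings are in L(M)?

7

The useful subgraph on states {q0, q1, q4, q8} is acyclic, so L(M) is finite; the longest accepting path visits 4 useful states, giving maximum string length 3.
Counting accepting paths from q0 by length: 1 of length 1, 2 of length 2, 4 of length 3. Total 7.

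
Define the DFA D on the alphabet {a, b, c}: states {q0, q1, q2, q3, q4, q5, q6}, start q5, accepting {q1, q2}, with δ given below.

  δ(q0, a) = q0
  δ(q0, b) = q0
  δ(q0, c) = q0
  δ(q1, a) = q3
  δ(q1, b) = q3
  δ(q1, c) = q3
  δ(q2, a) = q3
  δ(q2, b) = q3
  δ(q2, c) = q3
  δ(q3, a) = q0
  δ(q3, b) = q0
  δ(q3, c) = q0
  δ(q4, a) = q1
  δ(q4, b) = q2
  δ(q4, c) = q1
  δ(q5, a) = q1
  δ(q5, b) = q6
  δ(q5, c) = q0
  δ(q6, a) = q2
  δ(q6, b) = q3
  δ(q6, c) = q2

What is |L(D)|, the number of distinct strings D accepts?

The useful subgraph on states {q1, q2, q5, q6} is acyclic, so L(D) is finite; the longest accepting path visits 3 useful states, giving maximum string length 2.
Counting accepting paths from q5 by length: 1 of length 1, 2 of length 2. Total 3.

3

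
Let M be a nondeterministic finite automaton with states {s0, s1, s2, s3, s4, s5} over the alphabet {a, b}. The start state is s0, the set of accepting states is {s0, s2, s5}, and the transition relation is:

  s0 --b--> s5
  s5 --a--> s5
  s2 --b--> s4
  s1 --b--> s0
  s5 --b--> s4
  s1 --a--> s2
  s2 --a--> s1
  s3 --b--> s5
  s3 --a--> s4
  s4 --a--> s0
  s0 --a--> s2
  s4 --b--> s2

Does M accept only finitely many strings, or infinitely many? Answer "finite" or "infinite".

infinite

State s0 is reachable from the start and can reach an accepting state, and it lies on the cycle s0 → s2 → s1 → s0.
Traversing that cycle any number of times yields accepted strings of unbounded length, so the language is infinite.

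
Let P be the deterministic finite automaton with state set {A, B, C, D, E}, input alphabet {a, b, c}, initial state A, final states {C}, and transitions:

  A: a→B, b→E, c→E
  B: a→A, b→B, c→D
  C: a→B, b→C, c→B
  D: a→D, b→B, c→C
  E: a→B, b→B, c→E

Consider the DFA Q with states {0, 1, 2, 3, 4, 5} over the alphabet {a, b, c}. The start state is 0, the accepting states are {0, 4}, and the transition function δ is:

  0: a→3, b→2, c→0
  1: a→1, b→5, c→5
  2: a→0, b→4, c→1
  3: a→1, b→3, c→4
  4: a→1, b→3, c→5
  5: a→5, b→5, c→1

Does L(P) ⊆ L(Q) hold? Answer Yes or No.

The string acc is in L(P) but not in L(Q).
So L(P) ⊄ L(Q).

No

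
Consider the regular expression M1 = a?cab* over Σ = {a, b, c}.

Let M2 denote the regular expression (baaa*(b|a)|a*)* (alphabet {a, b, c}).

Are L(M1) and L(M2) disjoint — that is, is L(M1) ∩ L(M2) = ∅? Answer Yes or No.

Converting the expression M1 to a DFA (subset construction, then merging equivalent states) gives the minimal DFA with states {r0, r1, r2, r3, r4}, start state r0, accepting states {r4} and transitions r0: a→r1, b→r2, c→r3; r1: a→r2, b→r2, c→r3; r2: a→r2, b→r2, c→r2; r3: a→r4, b→r2, c→r2; r4: a→r2, b→r4, c→r2.
Converting the expression M2 to a DFA (subset construction, then merging equivalent states) gives the minimal DFA with states {t0, t1, t2, t3, t4, t5, t6, t7}, start state t0, accepting states {t0, t5, t6, t7} and transitions t0: a→t0, b→t1, c→t2; t1: a→t3, b→t2, c→t2; t2: a→t2, b→t2, c→t2; t3: a→t4, b→t2, c→t2; t4: a→t5, b→t0, c→t2; t5: a→t5, b→t6, c→t2; t6: a→t7, b→t1, c→t2; t7: a→t5, b→t1, c→t2.
Exploring the product automaton M1 × M2 from the start pair (r0, t0), following both machines on each input symbol, reaches 12 state pairs: (r0, t0), (r1, t0), (r2, t1), (r3, t2), (r2, t0), (r2, t3), (r2, t2), (r4, t2), (r2, t4), (r2, t5), (r2, t6), (r2, t7).
M1 accepts in {r4} and M2 accepts in {t0, t5, t6, t7}; no reachable pair has both components accepting, so no string drives both machines to acceptance simultaneously and L(M1) ∩ L(M2) = ∅.
So no string is accepted by both, and the intersection is empty.

Yes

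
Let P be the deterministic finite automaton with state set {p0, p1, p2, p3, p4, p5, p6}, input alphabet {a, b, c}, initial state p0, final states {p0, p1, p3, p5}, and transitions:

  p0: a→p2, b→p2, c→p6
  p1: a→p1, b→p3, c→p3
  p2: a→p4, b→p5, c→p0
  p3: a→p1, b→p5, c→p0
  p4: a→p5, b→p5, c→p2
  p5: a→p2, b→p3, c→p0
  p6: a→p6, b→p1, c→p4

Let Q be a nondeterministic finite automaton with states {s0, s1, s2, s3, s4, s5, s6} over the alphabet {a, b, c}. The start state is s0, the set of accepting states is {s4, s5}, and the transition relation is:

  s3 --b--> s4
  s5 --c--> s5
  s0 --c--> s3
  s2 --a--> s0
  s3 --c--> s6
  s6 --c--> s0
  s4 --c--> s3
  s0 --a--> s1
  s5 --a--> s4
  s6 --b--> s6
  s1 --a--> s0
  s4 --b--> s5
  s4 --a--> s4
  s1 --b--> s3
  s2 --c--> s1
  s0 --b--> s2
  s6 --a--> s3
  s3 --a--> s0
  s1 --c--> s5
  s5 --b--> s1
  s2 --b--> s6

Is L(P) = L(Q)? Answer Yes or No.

No

The empty string ε is accepted by P but rejected by Q.
So L(P) ≠ L(Q).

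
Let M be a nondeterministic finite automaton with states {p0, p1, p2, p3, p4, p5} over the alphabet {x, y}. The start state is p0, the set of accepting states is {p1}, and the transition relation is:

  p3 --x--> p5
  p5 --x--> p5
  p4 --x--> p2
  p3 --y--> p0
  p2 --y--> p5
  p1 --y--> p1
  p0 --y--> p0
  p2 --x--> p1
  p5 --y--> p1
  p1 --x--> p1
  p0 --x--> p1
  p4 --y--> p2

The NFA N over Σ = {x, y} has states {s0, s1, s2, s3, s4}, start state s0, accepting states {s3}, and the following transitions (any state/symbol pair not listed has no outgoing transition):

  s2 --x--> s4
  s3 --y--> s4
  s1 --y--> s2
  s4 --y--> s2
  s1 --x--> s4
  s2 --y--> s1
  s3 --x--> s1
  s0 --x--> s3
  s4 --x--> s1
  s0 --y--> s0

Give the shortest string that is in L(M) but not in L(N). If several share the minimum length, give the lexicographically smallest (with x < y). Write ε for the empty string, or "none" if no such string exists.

The string xx is accepted by M but not by N.
No shorter string lies in the difference, and xx is the lexicographically first length-2 string in L(M) \ L(N).

xx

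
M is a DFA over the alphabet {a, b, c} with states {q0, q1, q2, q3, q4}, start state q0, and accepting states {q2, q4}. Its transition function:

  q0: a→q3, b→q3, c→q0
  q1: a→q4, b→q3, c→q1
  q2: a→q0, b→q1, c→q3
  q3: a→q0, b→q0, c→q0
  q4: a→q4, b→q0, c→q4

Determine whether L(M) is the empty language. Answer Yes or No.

The states reachable from the start state are {q0, q3}.
None of the accepting states {q2, q4} is reachable, so no string is accepted and L(M) = ∅.

Yes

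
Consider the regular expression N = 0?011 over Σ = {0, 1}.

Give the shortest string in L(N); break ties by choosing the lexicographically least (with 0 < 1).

011

By inspection of the expression, no string of length less than 3 matches, and 011 is the lexicographically first match of length 3.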